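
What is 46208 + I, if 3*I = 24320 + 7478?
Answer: 170422/3 ≈ 56807.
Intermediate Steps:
I = 31798/3 (I = (24320 + 7478)/3 = (⅓)*31798 = 31798/3 ≈ 10599.)
46208 + I = 46208 + 31798/3 = 170422/3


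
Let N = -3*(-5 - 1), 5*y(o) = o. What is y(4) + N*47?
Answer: 4234/5 ≈ 846.80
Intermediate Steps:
y(o) = o/5
N = 18 (N = -3*(-6) = 18)
y(4) + N*47 = (1/5)*4 + 18*47 = 4/5 + 846 = 4234/5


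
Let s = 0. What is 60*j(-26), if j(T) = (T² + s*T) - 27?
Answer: 38940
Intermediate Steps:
j(T) = -27 + T² (j(T) = (T² + 0*T) - 27 = (T² + 0) - 27 = T² - 27 = -27 + T²)
60*j(-26) = 60*(-27 + (-26)²) = 60*(-27 + 676) = 60*649 = 38940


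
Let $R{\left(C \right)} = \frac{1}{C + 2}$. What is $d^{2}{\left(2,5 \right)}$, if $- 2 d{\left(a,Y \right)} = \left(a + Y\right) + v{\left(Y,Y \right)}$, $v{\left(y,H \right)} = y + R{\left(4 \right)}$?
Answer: $\frac{5329}{144} \approx 37.007$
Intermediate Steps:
$R{\left(C \right)} = \frac{1}{2 + C}$
$v{\left(y,H \right)} = \frac{1}{6} + y$ ($v{\left(y,H \right)} = y + \frac{1}{2 + 4} = y + \frac{1}{6} = \frac{1}{6} + y$)
$d{\left(a,Y \right)} = - \frac{1}{12} - Y - \frac{a}{2}$ ($d{\left(a,Y \right)} = - \frac{\left(a + Y\right) + \left(\frac{1}{6} + Y\right)}{2} = - \frac{\left(Y + a\right) + \left(\frac{1}{6} + Y\right)}{2} = - \frac{\frac{1}{6} + a + 2 Y}{2} = - \frac{1}{12} - Y - \frac{a}{2}$)
$d^{2}{\left(2,5 \right)} = \left(- \frac{1}{12} - 5 - 1\right)^{2} = \left(- \frac{73}{12}\right)^{2} = \frac{5329}{144}$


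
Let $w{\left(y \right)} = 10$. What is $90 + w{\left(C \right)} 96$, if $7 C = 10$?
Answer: $1050$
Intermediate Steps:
$C = \frac{10}{7}$ ($C = \frac{1}{7} \cdot 10 = \frac{10}{7} \approx 1.4286$)
$90 + w{\left(C \right)} 96 = 90 + 10 \cdot 96 = 90 + 960 = 1050$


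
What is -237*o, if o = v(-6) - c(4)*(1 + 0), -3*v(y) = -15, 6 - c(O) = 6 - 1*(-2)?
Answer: -1659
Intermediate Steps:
c(O) = -2 (c(O) = 6 - (6 - 1*(-2)) = 6 - (6 + 2) = 6 - 1*8 = 6 - 8 = -2)
v(y) = 5 (v(y) = -⅓*(-15) = 5)
o = 7 (o = 5 - (-2)*(1 + 0) = 5 - (-2) = 5 - 1*(-2) = 5 + 2 = 7)
-237*o = -237*7 = -1659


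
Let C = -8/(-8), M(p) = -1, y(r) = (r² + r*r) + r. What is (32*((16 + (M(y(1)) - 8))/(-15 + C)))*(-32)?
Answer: 512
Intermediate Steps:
y(r) = r + 2*r² (y(r) = (r² + r²) + r = 2*r² + r = r + 2*r²)
C = 1 (C = -8*(-⅛) = 1)
(32*((16 + (M(y(1)) - 8))/(-15 + C)))*(-32) = (32*((16 + (-1 - 8))/(-15 + 1)))*(-32) = (32*((16 - 9)/(-14)))*(-32) = (32*(7*(-1/14)))*(-32) = (32*(-½))*(-32) = -16*(-32) = 512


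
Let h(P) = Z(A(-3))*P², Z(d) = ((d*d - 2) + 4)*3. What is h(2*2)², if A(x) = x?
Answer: 278784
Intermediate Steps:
Z(d) = 6 + 3*d² (Z(d) = ((d² - 2) + 4)*3 = ((-2 + d²) + 4)*3 = (2 + d²)*3 = 6 + 3*d²)
h(P) = 33*P² (h(P) = (6 + 3*(-3)²)*P² = (6 + 3*9)*P² = (6 + 27)*P² = 33*P²)
h(2*2)² = (33*(2*2)²)² = (33*4²)² = (33*16)² = 528² = 278784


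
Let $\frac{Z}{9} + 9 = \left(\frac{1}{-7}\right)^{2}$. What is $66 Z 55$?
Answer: $- \frac{14374800}{49} \approx -2.9336 \cdot 10^{5}$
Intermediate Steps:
$Z = - \frac{3960}{49}$ ($Z = -81 + 9 \left(\frac{1}{-7}\right)^{2} = -81 + 9 \left(- \frac{1}{7}\right)^{2} = -81 + 9 \cdot \frac{1}{49} = -81 + \frac{9}{49} = - \frac{3960}{49} \approx -80.816$)
$66 Z 55 = 66 \left(- \frac{3960}{49}\right) 55 = \left(- \frac{261360}{49}\right) 55 = - \frac{14374800}{49}$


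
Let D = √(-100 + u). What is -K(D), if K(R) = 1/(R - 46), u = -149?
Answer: 46/2365 + I*√249/2365 ≈ 0.01945 + 0.0066722*I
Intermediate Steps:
D = I*√249 (D = √(-100 - 149) = √(-249) = I*√249 ≈ 15.78*I)
K(R) = 1/(-46 + R)
-K(D) = -1/(-46 + I*√249)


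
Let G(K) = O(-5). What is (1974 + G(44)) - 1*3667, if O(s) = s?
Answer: -1698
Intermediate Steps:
G(K) = -5
(1974 + G(44)) - 1*3667 = (1974 - 5) - 1*3667 = 1969 - 3667 = -1698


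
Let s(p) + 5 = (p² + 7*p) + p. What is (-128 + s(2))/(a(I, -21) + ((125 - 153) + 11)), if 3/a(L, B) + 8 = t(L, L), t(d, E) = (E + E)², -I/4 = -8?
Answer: 461944/69493 ≈ 6.6473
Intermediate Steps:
I = 32 (I = -4*(-8) = 32)
t(d, E) = 4*E² (t(d, E) = (2*E)² = 4*E²)
s(p) = -5 + p² + 8*p (s(p) = -5 + ((p² + 7*p) + p) = -5 + (p² + 8*p) = -5 + p² + 8*p)
a(L, B) = 3/(-8 + 4*L²)
(-128 + s(2))/(a(I, -21) + ((125 - 153) + 11)) = (-128 + (-5 + 2² + 8*2))/(3/(4*(-2 + 32²)) + ((125 - 153) + 11)) = (-128 + (-5 + 4 + 16))/(3/(4*(-2 + 1024)) + (-28 + 11)) = (-128 + 15)/((¾)/1022 - 17) = -113/((¾)*(1/1022) - 17) = -113/(3/4088 - 17) = -113/(-69493/4088) = -113*(-4088/69493) = 461944/69493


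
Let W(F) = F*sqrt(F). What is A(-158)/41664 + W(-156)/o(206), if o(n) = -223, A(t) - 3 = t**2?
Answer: 24967/41664 + 312*I*sqrt(39)/223 ≈ 0.59925 + 8.7374*I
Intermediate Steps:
A(t) = 3 + t**2
W(F) = F**(3/2)
A(-158)/41664 + W(-156)/o(206) = (3 + (-158)**2)/41664 + (-156)**(3/2)/(-223) = (3 + 24964)*(1/41664) - 312*I*sqrt(39)*(-1/223) = 24967*(1/41664) + 312*I*sqrt(39)/223 = 24967/41664 + 312*I*sqrt(39)/223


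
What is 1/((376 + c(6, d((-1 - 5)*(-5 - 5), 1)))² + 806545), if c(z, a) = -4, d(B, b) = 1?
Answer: 1/944929 ≈ 1.0583e-6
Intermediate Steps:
1/((376 + c(6, d((-1 - 5)*(-5 - 5), 1)))² + 806545) = 1/((376 - 4)² + 806545) = 1/(372² + 806545) = 1/(138384 + 806545) = 1/944929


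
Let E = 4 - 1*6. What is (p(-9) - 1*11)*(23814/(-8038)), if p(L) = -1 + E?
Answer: 166698/4019 ≈ 41.477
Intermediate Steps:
E = -2 (E = 4 - 6 = -2)
p(L) = -3 (p(L) = -1 - 2 = -3)
(p(-9) - 1*11)*(23814/(-8038)) = (-3 - 1*11)*(23814/(-8038)) = (-3 - 11)*(23814*(-1/8038)) = -14*(-11907/4019) = 166698/4019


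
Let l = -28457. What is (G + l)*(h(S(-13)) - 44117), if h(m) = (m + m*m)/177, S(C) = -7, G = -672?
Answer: 75819553681/59 ≈ 1.2851e+9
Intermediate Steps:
h(m) = m/177 + m²/177 (h(m) = (m + m²)*(1/177) = m/177 + m²/177)
(G + l)*(h(S(-13)) - 44117) = (-672 - 28457)*((1/177)*(-7)*(1 - 7) - 44117) = -29129*((1/177)*(-7)*(-6) - 44117) = -29129*(14/59 - 44117) = -29129*(-2602889/59) = 75819553681/59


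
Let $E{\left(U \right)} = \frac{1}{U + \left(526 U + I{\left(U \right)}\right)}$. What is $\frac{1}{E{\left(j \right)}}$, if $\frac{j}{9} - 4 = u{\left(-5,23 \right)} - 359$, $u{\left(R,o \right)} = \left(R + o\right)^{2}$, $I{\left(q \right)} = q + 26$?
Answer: $-147286$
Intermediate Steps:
$I{\left(q \right)} = 26 + q$
$j = -279$ ($j = 36 + 9 \left(\left(-5 + 23\right)^{2} - 359\right) = 36 + 9 \left(18^{2} - 359\right) = 36 + 9 \left(324 - 359\right) = 36 + 9 \left(-35\right) = 36 - 315 = -279$)
$E{\left(U \right)} = \frac{1}{26 + 528 U}$ ($E{\left(U \right)} = \frac{1}{U + \left(526 U + \left(26 + U\right)\right)} = \frac{1}{U + \left(26 + 527 U\right)} = \frac{1}{26 + 528 U}$)
$\frac{1}{E{\left(j \right)}} = \frac{1}{\frac{1}{2} \frac{1}{13 + 264 \left(-279\right)}} = \frac{1}{\frac{1}{2} \frac{1}{13 - 73656}} = \frac{1}{\frac{1}{2} \frac{1}{-73643}} = \frac{1}{\frac{1}{2} \left(- \frac{1}{73643}\right)} = \frac{1}{- \frac{1}{147286}} = -147286$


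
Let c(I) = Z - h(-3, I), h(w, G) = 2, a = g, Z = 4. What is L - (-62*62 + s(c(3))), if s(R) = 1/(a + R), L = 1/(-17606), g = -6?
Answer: 135363729/35212 ≈ 3844.3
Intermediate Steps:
a = -6
c(I) = 2 (c(I) = 4 - 1*2 = 4 - 2 = 2)
L = -1/17606 ≈ -5.6799e-5
s(R) = 1/(-6 + R)
L - (-62*62 + s(c(3))) = -1/17606 - (-62*62 + 1/(-6 + 2)) = -1/17606 - (-3844 + 1/(-4)) = -1/17606 - (-3844 - ¼) = -1/17606 - 1*(-15377/4) = -1/17606 + 15377/4 = 135363729/35212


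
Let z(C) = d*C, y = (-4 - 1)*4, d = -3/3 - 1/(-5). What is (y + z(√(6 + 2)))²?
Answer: 10128/25 + 64*√2 ≈ 495.63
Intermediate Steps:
d = -⅘ (d = -3*⅓ - 1*(-⅕) = -1 + ⅕ = -⅘ ≈ -0.80000)
y = -20 (y = -5*4 = -20)
z(C) = -4*C/5
(y + z(√(6 + 2)))² = (-20 - 4*√(6 + 2)/5)² = (-20 - 8*√2/5)²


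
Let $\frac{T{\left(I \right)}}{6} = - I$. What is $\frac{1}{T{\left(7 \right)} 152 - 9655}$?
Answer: $- \frac{1}{16039} \approx -6.2348 \cdot 10^{-5}$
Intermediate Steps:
$T{\left(I \right)} = - 6 I$ ($T{\left(I \right)} = 6 \left(- I\right) = - 6 I$)
$\frac{1}{T{\left(7 \right)} 152 - 9655} = \frac{1}{\left(-6\right) 7 \cdot 152 - 9655} = \frac{1}{\left(-42\right) 152 - 9655} = \frac{1}{-6384 - 9655} = \frac{1}{-16039} = - \frac{1}{16039}$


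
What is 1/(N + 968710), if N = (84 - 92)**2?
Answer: 1/968774 ≈ 1.0322e-6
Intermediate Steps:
N = 64 (N = (-8)**2 = 64)
1/(N + 968710) = 1/(64 + 968710) = 1/968774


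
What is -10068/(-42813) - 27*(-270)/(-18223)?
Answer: -42879202/260060433 ≈ -0.16488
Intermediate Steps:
-10068/(-42813) - 27*(-270)/(-18223) = -10068*(-1/42813) + 7290*(-1/18223) = 3356/14271 - 7290/18223 = -42879202/260060433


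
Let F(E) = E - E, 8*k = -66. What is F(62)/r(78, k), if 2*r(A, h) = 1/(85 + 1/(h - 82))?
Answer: 0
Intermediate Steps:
k = -33/4 (k = (⅛)*(-66) = -33/4 ≈ -8.2500)
F(E) = 0
r(A, h) = 1/(2*(85 + 1/(-82 + h))) (r(A, h) = 1/(2*(85 + 1/(h - 82))) = 1/(2*(85 + 1/(-82 + h))))
F(62)/r(78, k) = 0/(((-82 - 33/4)/(2*(-6969 + 85*(-33/4))))) = 0/(((½)*(-361/4)/(-6969 - 2805/4))) = 0/(((½)*(-361/4)/(-30681/4))) = 0/(((½)*(-4/30681)*(-361/4))) = 0/(361/61362) = 0*(61362/361) = 0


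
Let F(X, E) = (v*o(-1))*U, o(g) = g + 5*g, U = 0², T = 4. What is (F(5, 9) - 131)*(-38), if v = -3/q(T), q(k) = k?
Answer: 4978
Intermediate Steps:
U = 0
o(g) = 6*g
v = -¾ (v = -3/4 = -3*¼ = -¾ ≈ -0.75000)
F(X, E) = 0 (F(X, E) = -9*(-1)/2*0 = -¾*(-6)*0 = (9/2)*0 = 0)
(F(5, 9) - 131)*(-38) = (0 - 131)*(-38) = -131*(-38) = 4978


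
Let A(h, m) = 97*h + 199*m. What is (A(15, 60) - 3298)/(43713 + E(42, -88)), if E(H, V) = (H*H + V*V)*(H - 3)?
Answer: 10097/414525 ≈ 0.024358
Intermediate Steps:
E(H, V) = (-3 + H)*(H² + V²) (E(H, V) = (H² + V²)*(-3 + H) = (-3 + H)*(H² + V²))
(A(15, 60) - 3298)/(43713 + E(42, -88)) = ((97*15 + 199*60) - 3298)/(43713 + (42³ - 3*42² - 3*(-88)² + 42*(-88)²)) = ((1455 + 11940) - 3298)/(43713 + (74088 - 3*1764 - 3*7744 + 42*7744)) = (13395 - 3298)/(43713 + (74088 - 5292 - 23232 + 325248)) = 10097/(43713 + 370812) = 10097/414525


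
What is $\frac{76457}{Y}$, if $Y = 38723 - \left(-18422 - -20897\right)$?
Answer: $\frac{76457}{36248} \approx 2.1093$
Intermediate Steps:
$Y = 36248$ ($Y = 38723 - \left(-18422 + 20897\right) = 38723 - 2475 = 36248$)
$\frac{76457}{Y} = \frac{76457}{36248}$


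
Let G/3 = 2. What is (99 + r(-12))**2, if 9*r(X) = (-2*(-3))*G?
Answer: 10609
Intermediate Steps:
G = 6 (G = 3*2 = 6)
r(X) = 4 (r(X) = (-2*(-3)*6)/9 = (6*6)/9 = (1/9)*36 = 4)
(99 + r(-12))**2 = (99 + 4)**2 = 103**2 = 10609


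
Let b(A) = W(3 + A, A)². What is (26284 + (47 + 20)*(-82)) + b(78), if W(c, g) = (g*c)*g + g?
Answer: 242932686714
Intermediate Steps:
W(c, g) = g + c*g² (W(c, g) = (c*g)*g + g = c*g² + g = g + c*g²)
b(A) = A²*(1 + A*(3 + A))² (b(A) = (A*(1 + (3 + A)*A))² = (A*(1 + A*(3 + A)))² = A²*(1 + A*(3 + A))²)
(26284 + (47 + 20)*(-82)) + b(78) = (26284 + (47 + 20)*(-82)) + 78²*(1 + 78*(3 + 78))² = (26284 + 67*(-82)) + 6084*(1 + 78*81)² = (26284 - 5494) + 6084*(1 + 6318)² = 20790 + 6084*6319² = 20790 + 6084*39929761 = 20790 + 242932665924 = 242932686714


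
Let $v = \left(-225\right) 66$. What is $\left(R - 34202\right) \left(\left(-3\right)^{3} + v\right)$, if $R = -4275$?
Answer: $572422329$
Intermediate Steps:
$v = -14850$
$\left(R - 34202\right) \left(\left(-3\right)^{3} + v\right) = \left(-4275 - 34202\right) \left(\left(-3\right)^{3} - 14850\right) = - 38477 \left(-27 - 14850\right) = \left(-38477\right) \left(-14877\right) = 572422329$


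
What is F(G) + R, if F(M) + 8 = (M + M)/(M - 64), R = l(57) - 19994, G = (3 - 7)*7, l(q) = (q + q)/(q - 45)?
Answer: -919627/46 ≈ -19992.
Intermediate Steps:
l(q) = 2*q/(-45 + q) (l(q) = (2*q)/(-45 + q) = 2*q/(-45 + q))
G = -28 (G = -4*7 = -28)
R = -39969/2 (R = 2*57/(-45 + 57) - 19994 = 2*57/12 - 19994 = 2*57*(1/12) - 19994 = 19/2 - 19994 = -39969/2 ≈ -19985.)
F(M) = -8 + 2*M/(-64 + M) (F(M) = -8 + (M + M)/(M - 64) = -8 + (2*M)/(-64 + M) = -8 + 2*M/(-64 + M))
F(G) + R = 2*(256 - 3*(-28))/(-64 - 28) - 39969/2 = 2*(256 + 84)/(-92) - 39969/2 = 2*(-1/92)*340 - 39969/2 = -170/23 - 39969/2 = -919627/46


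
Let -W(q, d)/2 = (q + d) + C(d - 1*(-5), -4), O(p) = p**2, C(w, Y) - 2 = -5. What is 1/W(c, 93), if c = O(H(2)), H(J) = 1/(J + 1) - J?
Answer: -9/1670 ≈ -0.0053892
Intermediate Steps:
C(w, Y) = -3 (C(w, Y) = 2 - 5 = -3)
H(J) = 1/(1 + J) - J
c = 25/9 (c = ((1 - 1*2 - 1*2**2)/(1 + 2))**2 = ((1 - 2 - 1*4)/3)**2 = ((1 - 2 - 4)/3)**2 = ((1/3)*(-5))**2 = (-5/3)**2 = 25/9 ≈ 2.7778)
W(q, d) = 6 - 2*d - 2*q (W(q, d) = -2*((q + d) - 3) = -2*((d + q) - 3) = -2*(-3 + d + q) = 6 - 2*d - 2*q)
1/W(c, 93) = 1/(6 - 2*93 - 2*25/9) = 1/(6 - 186 - 50/9) = 1/(-1670/9) = -9/1670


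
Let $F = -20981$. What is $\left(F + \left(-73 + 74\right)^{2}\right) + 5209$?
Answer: $-15771$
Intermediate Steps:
$\left(F + \left(-73 + 74\right)^{2}\right) + 5209 = \left(-20981 + \left(-73 + 74\right)^{2}\right) + 5209 = \left(-20981 + 1^{2}\right) + 5209 = \left(-20981 + 1\right) + 5209 = -20980 + 5209 = -15771$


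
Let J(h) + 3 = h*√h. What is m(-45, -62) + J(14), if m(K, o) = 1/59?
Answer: -176/59 + 14*√14 ≈ 49.400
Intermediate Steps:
m(K, o) = 1/59
J(h) = -3 + h^(3/2) (J(h) = -3 + h*√h = -3 + h^(3/2))
m(-45, -62) + J(14) = 1/59 + (-3 + 14^(3/2)) = 1/59 + (-3 + 14*√14) = -176/59 + 14*√14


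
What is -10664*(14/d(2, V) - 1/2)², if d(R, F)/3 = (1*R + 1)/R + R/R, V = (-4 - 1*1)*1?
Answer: -4481546/225 ≈ -19918.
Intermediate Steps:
V = -5 (V = (-4 - 1)*1 = -5*1 = -5)
d(R, F) = 3 + 3*(1 + R)/R (d(R, F) = 3*((1*R + 1)/R + R/R) = 3*((R + 1)/R + 1) = 3*((1 + R)/R + 1) = 3*(1 + (1 + R)/R) = 3 + 3*(1 + R)/R)
-10664*(14/d(2, V) - 1/2)² = -10664*(14/(6 + 3/2) - 1/2)² = -10664*(14/(6 + 3*(½)) - 1*½)² = -10664*(14/(6 + 3/2) - ½)² = -10664*(14/(15/2) - ½)² = -10664*(14*(2/15) - ½)² = -10664*(28/15 - ½)² = -10664*(41/30)² = -10664*1681/900 = -4481546/225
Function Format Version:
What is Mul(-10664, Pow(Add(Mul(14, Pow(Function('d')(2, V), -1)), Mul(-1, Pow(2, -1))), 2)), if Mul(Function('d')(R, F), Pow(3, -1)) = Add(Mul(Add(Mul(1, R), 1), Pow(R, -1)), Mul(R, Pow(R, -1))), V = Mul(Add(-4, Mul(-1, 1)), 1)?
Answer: Rational(-4481546, 225) ≈ -19918.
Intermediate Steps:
V = -5 (V = Mul(Add(-4, -1), 1) = Mul(-5, 1) = -5)
Function('d')(R, F) = Add(3, Mul(3, Pow(R, -1), Add(1, R))) (Function('d')(R, F) = Mul(3, Add(Mul(Add(Mul(1, R), 1), Pow(R, -1)), Mul(R, Pow(R, -1)))) = Mul(3, Add(Mul(Add(R, 1), Pow(R, -1)), 1)) = Mul(3, Add(Mul(Add(1, R), Pow(R, -1)), 1)) = Mul(3, Add(Mul(Pow(R, -1), Add(1, R)), 1)) = Mul(3, Add(1, Mul(Pow(R, -1), Add(1, R)))) = Add(3, Mul(3, Pow(R, -1), Add(1, R))))
Mul(-10664, Pow(Add(Mul(14, Pow(Function('d')(2, V), -1)), Mul(-1, Pow(2, -1))), 2)) = Mul(-10664, Pow(Add(Mul(14, Pow(Add(6, Mul(3, Pow(2, -1))), -1)), Mul(-1, Pow(2, -1))), 2)) = Mul(-10664, Pow(Add(Mul(14, Pow(Add(6, Mul(3, Rational(1, 2))), -1)), Mul(-1, Rational(1, 2))), 2)) = Mul(-10664, Pow(Add(Mul(14, Pow(Add(6, Rational(3, 2)), -1)), Rational(-1, 2)), 2)) = Mul(-10664, Pow(Add(Mul(14, Pow(Rational(15, 2), -1)), Rational(-1, 2)), 2)) = Mul(-10664, Pow(Add(Mul(14, Rational(2, 15)), Rational(-1, 2)), 2)) = Mul(-10664, Pow(Add(Rational(28, 15), Rational(-1, 2)), 2)) = Mul(-10664, Pow(Rational(41, 30), 2)) = Mul(-10664, Rational(1681, 900)) = Rational(-4481546, 225)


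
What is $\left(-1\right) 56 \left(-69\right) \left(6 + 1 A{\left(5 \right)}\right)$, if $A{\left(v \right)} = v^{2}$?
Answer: $119784$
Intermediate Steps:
$\left(-1\right) 56 \left(-69\right) \left(6 + 1 A{\left(5 \right)}\right) = \left(-1\right) 56 \left(-69\right) \left(6 + 1 \cdot 5^{2}\right) = \left(-56\right) \left(-69\right) \left(6 + 1 \cdot 25\right) = 3864 \left(6 + 25\right) = 3864 \cdot 31 = 119784$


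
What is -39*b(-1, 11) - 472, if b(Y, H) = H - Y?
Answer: -940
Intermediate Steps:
-39*b(-1, 11) - 472 = -39*(11 - 1*(-1)) - 472 = -39*(11 + 1) - 472 = -39*12 - 472 = -468 - 472 = -940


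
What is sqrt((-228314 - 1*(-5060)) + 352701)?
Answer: 3*sqrt(14383) ≈ 359.79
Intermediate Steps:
sqrt((-228314 - 1*(-5060)) + 352701) = sqrt((-228314 + 5060) + 352701) = sqrt(-223254 + 352701) = sqrt(129447) = 3*sqrt(14383)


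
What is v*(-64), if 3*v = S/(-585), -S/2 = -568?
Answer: 72704/1755 ≈ 41.427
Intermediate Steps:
S = 1136 (S = -2*(-568) = 1136)
v = -1136/1755 (v = (1136/(-585))/3 = (1136*(-1/585))/3 = (⅓)*(-1136/585) = -1136/1755 ≈ -0.64729)
v*(-64) = -1136/1755*(-64) = 72704/1755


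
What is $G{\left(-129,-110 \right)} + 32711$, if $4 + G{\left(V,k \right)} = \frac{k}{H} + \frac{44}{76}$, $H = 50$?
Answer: $\frac{3107011}{95} \approx 32705.0$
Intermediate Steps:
$G{\left(V,k \right)} = - \frac{65}{19} + \frac{k}{50}$ ($G{\left(V,k \right)} = -4 + \left(\frac{k}{50} + \frac{44}{76}\right) = -4 + \left(k \frac{1}{50} + 44 \cdot \frac{1}{76}\right) = -4 + \left(\frac{k}{50} + \frac{11}{19}\right) = -4 + \left(\frac{11}{19} + \frac{k}{50}\right) = - \frac{65}{19} + \frac{k}{50}$)
$G{\left(-129,-110 \right)} + 32711 = \left(- \frac{65}{19} + \frac{1}{50} \left(-110\right)\right) + 32711 = \left(- \frac{65}{19} - \frac{11}{5}\right) + 32711 = - \frac{534}{95} + 32711 = \frac{3107011}{95}$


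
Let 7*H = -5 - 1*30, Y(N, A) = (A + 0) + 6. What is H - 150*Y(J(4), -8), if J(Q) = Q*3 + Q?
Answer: 295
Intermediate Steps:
J(Q) = 4*Q (J(Q) = 3*Q + Q = 4*Q)
Y(N, A) = 6 + A (Y(N, A) = A + 6 = 6 + A)
H = -5 (H = (-5 - 1*30)/7 = (-5 - 30)/7 = (⅐)*(-35) = -5)
H - 150*Y(J(4), -8) = -5 - 150*(6 - 8) = -5 - 150*(-2) = -5 + 300 = 295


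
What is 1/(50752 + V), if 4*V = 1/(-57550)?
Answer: 230200/11683110399 ≈ 1.9704e-5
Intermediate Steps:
V = -1/230200 (V = (1/4)/(-57550) = (1/4)*(-1/57550) = -1/230200 ≈ -4.3441e-6)
1/(50752 + V) = 1/(50752 - 1/230200) = 1/(11683110399/230200) = 230200/11683110399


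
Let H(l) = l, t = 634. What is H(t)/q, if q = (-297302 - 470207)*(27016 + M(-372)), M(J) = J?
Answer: -317/10224754898 ≈ -3.1003e-8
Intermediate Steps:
q = -20449509796 (q = (-297302 - 470207)*(27016 - 372) = -767509*26644 = -20449509796)
H(t)/q = 634/(-20449509796) = 634*(-1/20449509796) = -317/10224754898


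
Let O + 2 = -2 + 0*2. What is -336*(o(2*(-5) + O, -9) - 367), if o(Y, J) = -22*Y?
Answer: 19824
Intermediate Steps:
O = -4 (O = -2 + (-2 + 0*2) = -2 + (-2 + 0) = -2 - 2 = -4)
-336*(o(2*(-5) + O, -9) - 367) = -336*(-22*(2*(-5) - 4) - 367) = -336*(-22*(-10 - 4) - 367) = -336*(-22*(-14) - 367) = -336*(308 - 367) = -336*(-59) = 19824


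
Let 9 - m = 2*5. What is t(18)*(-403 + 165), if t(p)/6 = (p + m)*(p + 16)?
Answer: -825384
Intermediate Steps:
m = -1 (m = 9 - 2*5 = 9 - 1*10 = 9 - 10 = -1)
t(p) = 6*(-1 + p)*(16 + p) (t(p) = 6*((p - 1)*(p + 16)) = 6*((-1 + p)*(16 + p)) = 6*(-1 + p)*(16 + p))
t(18)*(-403 + 165) = (-96 + 6*18² + 90*18)*(-403 + 165) = (-96 + 6*324 + 1620)*(-238) = (-96 + 1944 + 1620)*(-238) = 3468*(-238) = -825384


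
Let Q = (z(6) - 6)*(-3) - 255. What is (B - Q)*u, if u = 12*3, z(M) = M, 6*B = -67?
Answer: 8778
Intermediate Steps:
B = -67/6 (B = (⅙)*(-67) = -67/6 ≈ -11.167)
u = 36
Q = -255 (Q = (6 - 6)*(-3) - 255 = 0*(-3) - 255 = 0 - 255 = -255)
(B - Q)*u = (-67/6 - 1*(-255))*36 = (-67/6 + 255)*36 = (1463/6)*36 = 8778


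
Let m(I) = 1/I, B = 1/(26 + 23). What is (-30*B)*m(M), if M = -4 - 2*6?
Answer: 15/392 ≈ 0.038265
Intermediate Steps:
M = -16 (M = -4 - 12 = -16)
B = 1/49 ≈ 0.020408
(-30*B)*m(M) = -30*1/49/(-16) = -30/49*(-1/16) = 15/392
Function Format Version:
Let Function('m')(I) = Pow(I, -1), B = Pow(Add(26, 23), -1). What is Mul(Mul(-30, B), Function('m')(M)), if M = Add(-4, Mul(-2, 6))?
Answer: Rational(15, 392) ≈ 0.038265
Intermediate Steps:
M = -16 (M = Add(-4, -12) = -16)
B = Rational(1, 49) (B = Pow(49, -1) = Rational(1, 49) ≈ 0.020408)
Mul(Mul(-30, B), Function('m')(M)) = Mul(Mul(-30, Rational(1, 49)), Pow(-16, -1)) = Mul(Rational(-30, 49), Rational(-1, 16)) = Rational(15, 392)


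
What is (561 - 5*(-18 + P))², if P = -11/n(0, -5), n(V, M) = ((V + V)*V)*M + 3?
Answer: 4032064/9 ≈ 4.4801e+5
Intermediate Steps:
n(V, M) = 3 + 2*M*V² (n(V, M) = ((2*V)*V)*M + 3 = (2*V²)*M + 3 = 2*M*V² + 3 = 3 + 2*M*V²)
P = -11/3 (P = -11/(3 + 2*(-5)*0²) = -11/(3 + 2*(-5)*0) = -11/(3 + 0) = -11/3 ≈ -3.6667)
(561 - 5*(-18 + P))² = (561 - 5*(-18 - 11/3))² = (561 - 5*(-65/3))² = (561 + 325/3)² = (2008/3)² = 4032064/9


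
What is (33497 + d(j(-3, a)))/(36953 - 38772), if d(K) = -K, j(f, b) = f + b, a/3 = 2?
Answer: -33494/1819 ≈ -18.413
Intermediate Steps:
a = 6 (a = 3*2 = 6)
j(f, b) = b + f
(33497 + d(j(-3, a)))/(36953 - 38772) = (33497 - (6 - 3))/(36953 - 38772) = (33497 - 1*3)/(-1819) = (33497 - 3)*(-1/1819) = 33494*(-1/1819) = -33494/1819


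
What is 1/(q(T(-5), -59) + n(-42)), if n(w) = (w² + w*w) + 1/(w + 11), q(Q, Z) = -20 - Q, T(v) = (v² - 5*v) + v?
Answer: 31/107352 ≈ 0.00028877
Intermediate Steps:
T(v) = v² - 4*v
n(w) = 1/(11 + w) + 2*w² (n(w) = (w² + w²) + 1/(11 + w) = 2*w² + 1/(11 + w) = 1/(11 + w) + 2*w²)
1/(q(T(-5), -59) + n(-42)) = 1/((-20 - (-5)*(-4 - 5)) + (1 + 2*(-42)³ + 22*(-42)²)/(11 - 42)) = 1/((-20 - (-5)*(-9)) + (1 + 2*(-74088) + 22*1764)/(-31)) = 1/((-20 - 1*45) - (1 - 148176 + 38808)/31) = 1/((-20 - 45) - 1/31*(-109367)) = 1/(-65 + 109367/31) = 1/(107352/31) = 31/107352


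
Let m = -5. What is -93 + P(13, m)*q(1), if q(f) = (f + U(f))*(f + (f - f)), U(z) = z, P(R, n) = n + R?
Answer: -77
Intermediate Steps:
P(R, n) = R + n
q(f) = 2*f**2 (q(f) = (f + f)*(f + (f - f)) = (2*f)*(f + 0) = (2*f)*f = 2*f**2)
-93 + P(13, m)*q(1) = -93 + (13 - 5)*(2*1**2) = -93 + 8*(2*1) = -93 + 8*2 = -93 + 16 = -77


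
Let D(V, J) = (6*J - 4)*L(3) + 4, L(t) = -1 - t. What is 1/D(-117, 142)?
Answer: -1/3388 ≈ -0.00029516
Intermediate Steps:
D(V, J) = 20 - 24*J (D(V, J) = (6*J - 4)*(-1 - 1*3) + 4 = (-4 + 6*J)*(-1 - 3) + 4 = (-4 + 6*J)*(-4) + 4 = (16 - 24*J) + 4 = 20 - 24*J)
1/D(-117, 142) = 1/(20 - 24*142) = 1/(20 - 3408) = 1/(-3388) = -1/3388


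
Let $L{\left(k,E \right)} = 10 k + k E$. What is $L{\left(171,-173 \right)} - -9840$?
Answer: $-18033$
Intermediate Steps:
$L{\left(k,E \right)} = 10 k + E k$
$L{\left(171,-173 \right)} - -9840 = 171 \left(10 - 173\right) - -9840 = 171 \left(-163\right) + 9840 = -27873 + 9840 = -18033$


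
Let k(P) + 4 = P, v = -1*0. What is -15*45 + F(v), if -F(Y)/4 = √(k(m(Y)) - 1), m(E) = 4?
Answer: -675 - 4*I ≈ -675.0 - 4.0*I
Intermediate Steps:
v = 0
k(P) = -4 + P
F(Y) = -4*I (F(Y) = -4*√((-4 + 4) - 1) = -4*√(0 - 1) = -4*I)
-15*45 + F(v) = -15*45 - 4*I = -675 - 4*I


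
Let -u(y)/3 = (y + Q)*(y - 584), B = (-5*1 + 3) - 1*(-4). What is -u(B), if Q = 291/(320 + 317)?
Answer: -2732490/637 ≈ -4289.6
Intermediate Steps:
B = 2 (B = (-5 + 3) + 4 = -2 + 4 = 2)
Q = 291/637 ≈ 0.45683
u(y) = -3*(-584 + y)*(291/637 + y) (u(y) = -3*(y + 291/637)*(y - 584) = -3*(291/637 + y)*(-584 + y) = -3*(-584 + y)*(291/637 + y))
-u(B) = -(509832/637 - 3*2² + (1115151/637)*2) = -(509832/637 - 3*4 + 2230302/637) = -(509832/637 - 12 + 2230302/637) = -1*2732490/637 = -2732490/637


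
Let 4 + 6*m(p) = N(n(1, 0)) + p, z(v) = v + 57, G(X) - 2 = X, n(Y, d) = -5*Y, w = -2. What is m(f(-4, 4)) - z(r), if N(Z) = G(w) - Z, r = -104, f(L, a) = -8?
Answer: 275/6 ≈ 45.833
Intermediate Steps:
G(X) = 2 + X
N(Z) = -Z (N(Z) = (2 - 2) - Z = 0 - Z = -Z)
z(v) = 57 + v
m(p) = ⅙ + p/6 (m(p) = -⅔ + (-(-5) + p)/6 = -⅔ + (-1*(-5) + p)/6 = -⅔ + (5 + p)/6 = -⅔ + (⅚ + p/6) = ⅙ + p/6)
m(f(-4, 4)) - z(r) = (⅙ + (⅙)*(-8)) - (57 - 104) = (⅙ - 4/3) - 1*(-47) = -7/6 + 47 = 275/6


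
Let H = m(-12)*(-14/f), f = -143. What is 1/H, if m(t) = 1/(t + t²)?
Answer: 9438/7 ≈ 1348.3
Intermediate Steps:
H = 7/9438 (H = (1/((-12)*(1 - 12)))*(-14/(-143)) = (-1/12/(-11))*(-14*(-1/143)) = -1/12*(-1/11)*(14/143) = (1/132)*(14/143) = 7/9438 ≈ 0.00074168)
1/H = 1/(7/9438) = 9438/7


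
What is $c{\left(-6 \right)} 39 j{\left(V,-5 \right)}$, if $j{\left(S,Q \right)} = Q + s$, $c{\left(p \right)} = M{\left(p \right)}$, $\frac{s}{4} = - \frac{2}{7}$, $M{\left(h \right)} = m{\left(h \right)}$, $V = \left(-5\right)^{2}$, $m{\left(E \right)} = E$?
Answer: $\frac{10062}{7} \approx 1437.4$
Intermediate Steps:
$V = 25$
$M{\left(h \right)} = h$
$s = - \frac{8}{7}$ ($s = 4 \left(- \frac{2}{7}\right) = - \frac{8}{7} \approx -1.1429$)
$c{\left(p \right)} = p$
$j{\left(S,Q \right)} = - \frac{8}{7} + Q$ ($j{\left(S,Q \right)} = Q - \frac{8}{7} = - \frac{8}{7} + Q$)
$c{\left(-6 \right)} 39 j{\left(V,-5 \right)} = \left(-6\right) 39 \left(- \frac{8}{7} - 5\right) = \left(-234\right) \left(- \frac{43}{7}\right) = \frac{10062}{7}$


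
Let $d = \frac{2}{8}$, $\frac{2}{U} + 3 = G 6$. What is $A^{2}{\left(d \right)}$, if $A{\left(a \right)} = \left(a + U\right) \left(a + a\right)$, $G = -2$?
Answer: $\frac{49}{14400} \approx 0.0034028$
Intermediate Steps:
$U = - \frac{2}{15}$ ($U = \frac{2}{-3 - 12} = \frac{2}{-15} = 2 \left(- \frac{1}{15}\right) = - \frac{2}{15} \approx -0.13333$)
$d = \frac{1}{4}$ ($d = 2 \cdot \frac{1}{8} = \frac{1}{4} \approx 0.25$)
$A{\left(a \right)} = 2 a \left(- \frac{2}{15} + a\right)$ ($A{\left(a \right)} = \left(a - \frac{2}{15}\right) \left(a + a\right) = \left(- \frac{2}{15} + a\right) 2 a = 2 a \left(- \frac{2}{15} + a\right)$)
$A^{2}{\left(d \right)} = \left(\frac{2}{15} \cdot \frac{1}{4} \left(-2 + 15 \cdot \frac{1}{4}\right)\right)^{2} = \left(\frac{2}{15} \cdot \frac{1}{4} \left(-2 + \frac{15}{4}\right)\right)^{2} = \left(\frac{2}{15} \cdot \frac{1}{4} \cdot \frac{7}{4}\right)^{2} = \left(\frac{7}{120}\right)^{2} = \frac{49}{14400}$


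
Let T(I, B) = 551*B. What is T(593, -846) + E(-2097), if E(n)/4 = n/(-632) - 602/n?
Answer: -154441511723/331326 ≈ -4.6613e+5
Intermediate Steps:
E(n) = -2408/n - n/158 (E(n) = 4*(n/(-632) - 602/n) = 4*(n*(-1/632) - 602/n) = 4*(-n/632 - 602/n) = 4*(-602/n - n/632) = -2408/n - n/158)
T(593, -846) + E(-2097) = 551*(-846) + (-2408/(-2097) - 1/158*(-2097)) = -466146 + (-2408*(-1/2097) + 2097/158) = -466146 + (2408/2097 + 2097/158) = -466146 + 4777873/331326 = -154441511723/331326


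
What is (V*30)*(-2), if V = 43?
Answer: -2580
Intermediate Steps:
(V*30)*(-2) = (43*30)*(-2) = 1290*(-2) = -2580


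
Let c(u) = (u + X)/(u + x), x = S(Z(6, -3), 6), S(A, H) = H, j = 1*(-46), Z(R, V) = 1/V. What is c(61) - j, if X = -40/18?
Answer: 28267/603 ≈ 46.877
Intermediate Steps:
j = -46
X = -20/9 (X = -40*1/18 = -20/9 ≈ -2.2222)
x = 6
c(u) = (-20/9 + u)/(6 + u) (c(u) = (u - 20/9)/(u + 6) = (-20/9 + u)/(6 + u))
c(61) - j = (-20/9 + 61)/(6 + 61) - 1*(-46) = (529/9)/67 + 46 = (1/67)*(529/9) + 46 = 529/603 + 46 = 28267/603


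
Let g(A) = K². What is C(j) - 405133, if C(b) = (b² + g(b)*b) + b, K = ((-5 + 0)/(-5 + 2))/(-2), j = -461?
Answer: -6962153/36 ≈ -1.9339e+5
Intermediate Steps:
K = -⅚ (K = -5/(-3)*(-½) = -5*(-⅓)*(-½) = (5/3)*(-½) = -⅚ ≈ -0.83333)
g(A) = 25/36 (g(A) = (-⅚)² = 25/36)
C(b) = b² + 61*b/36 (C(b) = (b² + 25*b/36) + b = b² + 61*b/36)
C(j) - 405133 = (1/36)*(-461)*(61 + 36*(-461)) - 405133 = (1/36)*(-461)*(61 - 16596) - 405133 = (1/36)*(-461)*(-16535) - 405133 = 7622635/36 - 405133 = -6962153/36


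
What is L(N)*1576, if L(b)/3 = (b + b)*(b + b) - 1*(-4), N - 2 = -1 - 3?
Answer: 94560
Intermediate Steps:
N = -2 (N = 2 + (-1 - 3) = 2 - 4 = -2)
L(b) = 12 + 12*b**2 (L(b) = 3*((b + b)*(b + b) - 1*(-4)) = 3*((2*b)*(2*b) + 4) = 3*(4*b**2 + 4) = 3*(4 + 4*b**2) = 12 + 12*b**2)
L(N)*1576 = (12 + 12*(-2)**2)*1576 = (12 + 12*4)*1576 = (12 + 48)*1576 = 60*1576 = 94560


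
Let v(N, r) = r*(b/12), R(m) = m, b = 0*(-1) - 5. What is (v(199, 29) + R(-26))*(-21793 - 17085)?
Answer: 8883623/6 ≈ 1.4806e+6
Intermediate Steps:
b = -5 (b = 0 - 5 = -5)
v(N, r) = -5*r/12 (v(N, r) = r*(-5/12) = -5*r/12)
(v(199, 29) + R(-26))*(-21793 - 17085) = (-5/12*29 - 26)*(-21793 - 17085) = (-145/12 - 26)*(-38878) = -457/12*(-38878) = 8883623/6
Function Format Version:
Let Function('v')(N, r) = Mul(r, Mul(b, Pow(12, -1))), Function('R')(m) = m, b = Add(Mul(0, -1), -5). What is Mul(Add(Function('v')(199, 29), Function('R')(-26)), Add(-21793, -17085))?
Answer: Rational(8883623, 6) ≈ 1.4806e+6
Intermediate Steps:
b = -5 (b = Add(0, -5) = -5)
Function('v')(N, r) = Mul(Rational(-5, 12), r) (Function('v')(N, r) = Mul(r, Mul(-5, Pow(12, -1))) = Mul(r, Mul(-5, Rational(1, 12))) = Mul(r, Rational(-5, 12)) = Mul(Rational(-5, 12), r))
Mul(Add(Function('v')(199, 29), Function('R')(-26)), Add(-21793, -17085)) = Mul(Add(Mul(Rational(-5, 12), 29), -26), Add(-21793, -17085)) = Mul(Add(Rational(-145, 12), -26), -38878) = Mul(Rational(-457, 12), -38878) = Rational(8883623, 6)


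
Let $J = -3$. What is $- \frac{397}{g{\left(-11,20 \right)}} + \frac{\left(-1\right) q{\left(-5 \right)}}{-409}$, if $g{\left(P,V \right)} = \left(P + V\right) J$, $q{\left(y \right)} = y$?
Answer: $\frac{162238}{11043} \approx 14.691$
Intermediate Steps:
$g{\left(P,V \right)} = - 3 P - 3 V$ ($g{\left(P,V \right)} = \left(P + V\right) \left(-3\right) = - 3 P - 3 V$)
$- \frac{397}{g{\left(-11,20 \right)}} + \frac{\left(-1\right) q{\left(-5 \right)}}{-409} = - \frac{397}{\left(-3\right) \left(-11\right) - 60} + \frac{\left(-1\right) \left(-5\right)}{-409} = - \frac{397}{33 - 60} + 5 \left(- \frac{1}{409}\right) = - \frac{397}{-27} - \frac{5}{409} = \left(-397\right) \left(- \frac{1}{27}\right) - \frac{5}{409} = \frac{397}{27} - \frac{5}{409} = \frac{162238}{11043}$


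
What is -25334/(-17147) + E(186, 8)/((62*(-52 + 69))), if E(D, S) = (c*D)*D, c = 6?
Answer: 57838834/291499 ≈ 198.42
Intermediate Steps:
E(D, S) = 6*D² (E(D, S) = (6*D)*D = 6*D²)
-25334/(-17147) + E(186, 8)/((62*(-52 + 69))) = -25334/(-17147) + (6*186²)/((62*(-52 + 69))) = -25334*(-1/17147) + (6*34596)/((62*17)) = 25334/17147 + 207576/1054 = 25334/17147 + 207576*(1/1054) = 25334/17147 + 3348/17 = 57838834/291499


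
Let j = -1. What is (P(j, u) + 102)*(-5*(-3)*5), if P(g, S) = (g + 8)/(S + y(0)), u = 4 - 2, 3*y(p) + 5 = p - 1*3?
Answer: 13725/2 ≈ 6862.5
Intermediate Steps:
y(p) = -8/3 + p/3 (y(p) = -5/3 + (p - 1*3)/3 = -5/3 + (p - 3)/3 = -5/3 + (-3 + p)/3 = -5/3 + (-1 + p/3) = -8/3 + p/3)
u = 2
P(g, S) = (8 + g)/(-8/3 + S) (P(g, S) = (g + 8)/(S + (-8/3 + (1/3)*0)) = (8 + g)/(S + (-8/3 + 0)) = (8 + g)/(S - 8/3) = (8 + g)/(-8/3 + S))
(P(j, u) + 102)*(-5*(-3)*5) = (3*(8 - 1)/(-8 + 3*2) + 102)*(-5*(-3)*5) = (3*7/(-8 + 6) + 102)*(15*5) = (3*7/(-2) + 102)*75 = (3*(-1/2)*7 + 102)*75 = (-21/2 + 102)*75 = (183/2)*75 = 13725/2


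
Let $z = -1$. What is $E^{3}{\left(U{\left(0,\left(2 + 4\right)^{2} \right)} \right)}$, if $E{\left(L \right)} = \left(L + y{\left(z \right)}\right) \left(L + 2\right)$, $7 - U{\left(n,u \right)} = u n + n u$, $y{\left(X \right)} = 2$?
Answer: $531441$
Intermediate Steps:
$U{\left(n,u \right)} = 7 - 2 n u$ ($U{\left(n,u \right)} = 7 - \left(u n + n u\right) = 7 - \left(n u + n u\right) = 7 - 2 n u$)
$E{\left(L \right)} = \left(2 + L\right)^{2}$ ($E{\left(L \right)} = \left(L + 2\right) \left(L + 2\right) = \left(2 + L\right) \left(2 + L\right) = \left(2 + L\right)^{2}$)
$E^{3}{\left(U{\left(0,\left(2 + 4\right)^{2} \right)} \right)} = \left(4 + \left(7 - 0 \left(2 + 4\right)^{2}\right)^{2} + 4 \left(7 - 0 \left(2 + 4\right)^{2}\right)\right)^{3} = \left(4 + \left(7 - 0 \cdot 6^{2}\right)^{2} + 4 \left(7 - 0 \cdot 6^{2}\right)\right)^{3} = \left(4 + \left(7 - 0 \cdot 36\right)^{2} + 4 \left(7 - 0 \cdot 36\right)\right)^{3} = \left(4 + \left(7 + 0\right)^{2} + 4 \left(7 + 0\right)\right)^{3} = \left(4 + 7^{2} + 4 \cdot 7\right)^{3} = \left(4 + 49 + 28\right)^{3} = 81^{3} = 531441$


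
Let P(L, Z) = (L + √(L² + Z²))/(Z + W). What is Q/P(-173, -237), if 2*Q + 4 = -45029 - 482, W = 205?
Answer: 125985520/56169 + 728240*√86098/56169 ≈ 6047.3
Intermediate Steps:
Q = -45515/2 (Q = -2 + (-45029 - 482)/2 = -2 + (½)*(-45511) = -2 - 45511/2 = -45515/2 ≈ -22758.)
P(L, Z) = (L + √(L² + Z²))/(205 + Z) (P(L, Z) = (L + √(L² + Z²))/(Z + 205) = (L + √(L² + Z²))/(205 + Z))
Q/P(-173, -237) = -45515*(205 - 237)/(-173 + √((-173)² + (-237)²))/2 = -45515*(-32/(-173 + √(29929 + 56169)))/2 = -45515*(-32/(-173 + √86098))/2 = -45515/(2*(173/32 - √86098/32))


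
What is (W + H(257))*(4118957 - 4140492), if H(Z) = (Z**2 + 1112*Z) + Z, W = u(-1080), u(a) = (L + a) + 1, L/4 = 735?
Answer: -7622334785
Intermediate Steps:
L = 2940 (L = 4*735 = 2940)
u(a) = 2941 + a (u(a) = (2940 + a) + 1 = 2941 + a)
W = 1861 (W = 2941 - 1080 = 1861)
H(Z) = Z**2 + 1113*Z
(W + H(257))*(4118957 - 4140492) = (1861 + 257*(1113 + 257))*(4118957 - 4140492) = (1861 + 257*1370)*(-21535) = (1861 + 352090)*(-21535) = 353951*(-21535) = -7622334785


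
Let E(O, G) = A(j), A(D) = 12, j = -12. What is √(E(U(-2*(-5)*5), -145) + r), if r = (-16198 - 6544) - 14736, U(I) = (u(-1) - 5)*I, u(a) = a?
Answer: I*√37466 ≈ 193.56*I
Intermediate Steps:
U(I) = -6*I (U(I) = (-1 - 5)*I = -6*I)
E(O, G) = 12
r = -37478 (r = -22742 - 14736 = -37478)
√(E(U(-2*(-5)*5), -145) + r) = √(12 - 37478) = √(-37466) = I*√37466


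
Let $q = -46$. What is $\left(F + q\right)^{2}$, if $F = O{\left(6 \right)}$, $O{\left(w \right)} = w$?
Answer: $1600$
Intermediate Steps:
$F = 6$
$\left(F + q\right)^{2} = \left(6 - 46\right)^{2} = \left(-40\right)^{2} = 1600$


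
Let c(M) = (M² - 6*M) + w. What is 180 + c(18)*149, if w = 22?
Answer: 35642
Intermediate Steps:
c(M) = 22 + M² - 6*M (c(M) = (M² - 6*M) + 22 = 22 + M² - 6*M)
180 + c(18)*149 = 180 + (22 + 18² - 6*18)*149 = 180 + (22 + 324 - 108)*149 = 180 + 238*149 = 180 + 35462 = 35642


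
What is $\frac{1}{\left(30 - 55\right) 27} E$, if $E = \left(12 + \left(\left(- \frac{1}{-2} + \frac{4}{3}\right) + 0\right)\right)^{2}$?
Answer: $- \frac{6889}{24300} \approx -0.2835$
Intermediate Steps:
$E = \frac{6889}{36}$ ($E = \left(12 + \left(\left(\left(-1\right) \left(- \frac{1}{2}\right) + 4 \cdot \frac{1}{3}\right) + 0\right)\right)^{2} = \left(12 + \left(\left(\frac{1}{2} + \frac{4}{3}\right) + 0\right)\right)^{2} = \left(12 + \left(\frac{11}{6} + 0\right)\right)^{2} = \left(12 + \frac{11}{6}\right)^{2} = \left(\frac{83}{6}\right)^{2} = \frac{6889}{36} \approx 191.36$)
$\frac{1}{\left(30 - 55\right) 27} E = \frac{1}{\left(30 - 55\right) 27} \cdot \frac{6889}{36} = \frac{1}{-25} \cdot \frac{1}{27} \cdot \frac{6889}{36} = \left(- \frac{1}{25}\right) \frac{1}{27} \cdot \frac{6889}{36} = \left(- \frac{1}{675}\right) \frac{6889}{36} = - \frac{6889}{24300}$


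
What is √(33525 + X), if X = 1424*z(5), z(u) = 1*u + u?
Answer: √47765 ≈ 218.55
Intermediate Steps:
z(u) = 2*u (z(u) = u + u = 2*u)
X = 14240 (X = 1424*(2*5) = 1424*10 = 14240)
√(33525 + X) = √(33525 + 14240) = √47765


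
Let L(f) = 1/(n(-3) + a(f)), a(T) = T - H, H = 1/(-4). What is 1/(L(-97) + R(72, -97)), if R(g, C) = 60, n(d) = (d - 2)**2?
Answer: 287/17216 ≈ 0.016671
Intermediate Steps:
n(d) = (-2 + d)**2
H = -1/4 ≈ -0.25000
a(T) = 1/4 + T (a(T) = T - 1*(-1/4) = T + 1/4 = 1/4 + T)
L(f) = 1/(101/4 + f) (L(f) = 1/((-2 - 3)**2 + (1/4 + f)) = 1/((-5)**2 + (1/4 + f)) = 1/(25 + (1/4 + f)) = 1/(101/4 + f))
1/(L(-97) + R(72, -97)) = 1/(4/(101 + 4*(-97)) + 60) = 1/(4/(101 - 388) + 60) = 1/(4/(-287) + 60) = 1/(4*(-1/287) + 60) = 1/(-4/287 + 60) = 1/(17216/287) = 287/17216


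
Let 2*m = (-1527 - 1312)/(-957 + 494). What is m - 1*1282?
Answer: -1184293/926 ≈ -1278.9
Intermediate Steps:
m = 2839/926 (m = ((-1527 - 1312)/(-957 + 494))/2 = (-2839/(-463))/2 = (-2839*(-1/463))/2 = (½)*(2839/463) = 2839/926 ≈ 3.0659)
m - 1*1282 = 2839/926 - 1*1282 = 2839/926 - 1282 = -1184293/926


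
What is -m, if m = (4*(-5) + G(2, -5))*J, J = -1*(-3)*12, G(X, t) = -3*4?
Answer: 1152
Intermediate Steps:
G(X, t) = -12
J = 36 (J = 3*12 = 36)
m = -1152 (m = (4*(-5) - 12)*36 = (-20 - 12)*36 = -32*36 = -1152)
-m = -1*(-1152) = 1152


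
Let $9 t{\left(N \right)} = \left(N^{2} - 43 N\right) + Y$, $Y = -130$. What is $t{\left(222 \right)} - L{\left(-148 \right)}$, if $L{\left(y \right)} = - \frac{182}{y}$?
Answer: $\frac{2930173}{666} \approx 4399.7$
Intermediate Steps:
$t{\left(N \right)} = - \frac{130}{9} - \frac{43 N}{9} + \frac{N^{2}}{9}$ ($t{\left(N \right)} = \frac{\left(N^{2} - 43 N\right) - 130}{9} = \frac{-130 + N^{2} - 43 N}{9} = - \frac{130}{9} - \frac{43 N}{9} + \frac{N^{2}}{9}$)
$t{\left(222 \right)} - L{\left(-148 \right)} = \left(- \frac{130}{9} - \frac{3182}{3} + \frac{222^{2}}{9}\right) - - \frac{182}{-148} = \left(- \frac{130}{9} - \frac{3182}{3} + \frac{1}{9} \cdot 49284\right) - \left(-182\right) \left(- \frac{1}{148}\right) = \left(- \frac{130}{9} - \frac{3182}{3} + 5476\right) - \frac{91}{74} = \frac{39608}{9} - \frac{91}{74} = \frac{2930173}{666}$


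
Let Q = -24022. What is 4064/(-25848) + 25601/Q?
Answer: -94920007/77615082 ≈ -1.2230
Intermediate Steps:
4064/(-25848) + 25601/Q = 4064/(-25848) + 25601/(-24022) = 4064*(-1/25848) + 25601*(-1/24022) = -508/3231 - 25601/24022 = -94920007/77615082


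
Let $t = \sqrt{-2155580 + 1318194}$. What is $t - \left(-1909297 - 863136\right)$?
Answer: $2772433 + i \sqrt{837386} \approx 2.7724 \cdot 10^{6} + 915.09 i$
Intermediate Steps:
$t = i \sqrt{837386}$ ($t = \sqrt{-837386} = i \sqrt{837386} \approx 915.09 i$)
$t - \left(-1909297 - 863136\right) = i \sqrt{837386} - \left(-1909297 - 863136\right) = i \sqrt{837386} - -2772433 = i \sqrt{837386} + 2772433 = 2772433 + i \sqrt{837386}$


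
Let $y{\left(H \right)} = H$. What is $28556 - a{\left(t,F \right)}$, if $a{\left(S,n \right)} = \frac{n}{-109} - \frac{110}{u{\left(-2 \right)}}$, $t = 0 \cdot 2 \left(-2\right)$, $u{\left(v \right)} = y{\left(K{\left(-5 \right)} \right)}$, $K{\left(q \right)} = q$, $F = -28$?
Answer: $\frac{3110178}{109} \approx 28534.0$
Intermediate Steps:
$u{\left(v \right)} = -5$
$t = 0$ ($t = 0 \left(-2\right) = 0$)
$a{\left(S,n \right)} = 22 - \frac{n}{109}$ ($a{\left(S,n \right)} = \frac{n}{-109} - \frac{110}{-5} = n \left(- \frac{1}{109}\right) - -22 = - \frac{n}{109} + 22 = 22 - \frac{n}{109}$)
$28556 - a{\left(t,F \right)} = 28556 - \left(22 - - \frac{28}{109}\right) = 28556 - \left(22 + \frac{28}{109}\right) = 28556 - \frac{2426}{109} = \frac{3110178}{109}$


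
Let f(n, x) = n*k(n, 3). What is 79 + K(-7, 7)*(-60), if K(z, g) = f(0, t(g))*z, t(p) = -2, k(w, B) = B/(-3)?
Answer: 79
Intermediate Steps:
k(w, B) = -B/3 (k(w, B) = B*(-⅓) = -B/3)
f(n, x) = -n (f(n, x) = n*(-⅓*3) = n*(-1) = -n)
K(z, g) = 0 (K(z, g) = (-1*0)*z = 0*z = 0)
79 + K(-7, 7)*(-60) = 79 + 0*(-60) = 79 + 0 = 79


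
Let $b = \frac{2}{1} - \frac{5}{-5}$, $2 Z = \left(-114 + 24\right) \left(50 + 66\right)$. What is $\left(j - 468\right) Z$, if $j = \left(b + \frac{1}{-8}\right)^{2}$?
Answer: $\frac{38397015}{16} \approx 2.3998 \cdot 10^{6}$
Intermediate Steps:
$Z = -5220$ ($Z = \frac{\left(-114 + 24\right) \left(50 + 66\right)}{2} = \frac{\left(-90\right) 116}{2} = \frac{1}{2} \left(-10440\right) = -5220$)
$b = 3$ ($b = 2 \cdot 1 - -1 = 2 + 1 = 3$)
$j = \frac{529}{64}$ ($j = \left(3 + \frac{1}{-8}\right)^{2} = \left(3 - \frac{1}{8}\right)^{2} = \left(\frac{23}{8}\right)^{2} = \frac{529}{64} \approx 8.2656$)
$\left(j - 468\right) Z = \left(\frac{529}{64} - 468\right) \left(-5220\right) = \left(- \frac{29423}{64}\right) \left(-5220\right) = \frac{38397015}{16}$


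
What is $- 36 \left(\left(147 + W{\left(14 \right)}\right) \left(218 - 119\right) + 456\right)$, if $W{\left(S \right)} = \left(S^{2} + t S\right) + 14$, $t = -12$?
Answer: $-690012$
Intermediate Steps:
$W{\left(S \right)} = 14 + S^{2} - 12 S$ ($W{\left(S \right)} = \left(S^{2} - 12 S\right) + 14 = 14 + S^{2} - 12 S$)
$- 36 \left(\left(147 + W{\left(14 \right)}\right) \left(218 - 119\right) + 456\right) = - 36 \left(\left(147 + \left(14 + 14^{2} - 168\right)\right) \left(218 - 119\right) + 456\right) = - 36 \left(\left(147 + \left(14 + 196 - 168\right)\right) 99 + 456\right) = - 36 \left(\left(147 + 42\right) 99 + 456\right) = - 36 \left(189 \cdot 99 + 456\right) = - 36 \left(18711 + 456\right) = \left(-36\right) 19167 = -690012$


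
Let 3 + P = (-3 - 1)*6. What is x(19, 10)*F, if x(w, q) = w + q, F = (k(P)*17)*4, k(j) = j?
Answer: -53244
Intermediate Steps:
P = -27 (P = -3 + (-3 - 1)*6 = -3 - 4*6 = -3 - 24 = -27)
F = -1836 (F = -27*17*4 = -459*4 = -1836)
x(w, q) = q + w
x(19, 10)*F = (10 + 19)*(-1836) = 29*(-1836) = -53244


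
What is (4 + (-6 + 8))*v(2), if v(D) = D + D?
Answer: 24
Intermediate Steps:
v(D) = 2*D
(4 + (-6 + 8))*v(2) = (4 + (-6 + 8))*(2*2) = (4 + 2)*4 = 6*4 = 24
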